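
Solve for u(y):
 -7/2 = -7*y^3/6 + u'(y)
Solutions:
 u(y) = C1 + 7*y^4/24 - 7*y/2


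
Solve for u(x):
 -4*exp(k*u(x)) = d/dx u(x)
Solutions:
 u(x) = Piecewise((log(1/(C1*k + 4*k*x))/k, Ne(k, 0)), (nan, True))
 u(x) = Piecewise((C1 - 4*x, Eq(k, 0)), (nan, True))


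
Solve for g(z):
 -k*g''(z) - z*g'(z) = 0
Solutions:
 g(z) = C1 + C2*sqrt(k)*erf(sqrt(2)*z*sqrt(1/k)/2)


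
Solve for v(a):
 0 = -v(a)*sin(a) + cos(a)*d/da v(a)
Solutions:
 v(a) = C1/cos(a)


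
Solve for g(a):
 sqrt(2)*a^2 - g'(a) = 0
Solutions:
 g(a) = C1 + sqrt(2)*a^3/3


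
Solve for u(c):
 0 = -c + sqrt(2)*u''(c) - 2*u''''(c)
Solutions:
 u(c) = C1 + C2*c + C3*exp(-2^(3/4)*c/2) + C4*exp(2^(3/4)*c/2) + sqrt(2)*c^3/12


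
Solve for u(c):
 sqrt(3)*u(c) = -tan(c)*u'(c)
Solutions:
 u(c) = C1/sin(c)^(sqrt(3))


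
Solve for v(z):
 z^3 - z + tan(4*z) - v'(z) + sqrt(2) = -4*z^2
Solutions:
 v(z) = C1 + z^4/4 + 4*z^3/3 - z^2/2 + sqrt(2)*z - log(cos(4*z))/4


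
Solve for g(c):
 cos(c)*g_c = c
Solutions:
 g(c) = C1 + Integral(c/cos(c), c)


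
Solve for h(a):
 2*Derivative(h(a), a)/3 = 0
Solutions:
 h(a) = C1


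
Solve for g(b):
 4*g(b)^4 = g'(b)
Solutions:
 g(b) = (-1/(C1 + 12*b))^(1/3)
 g(b) = (-1/(C1 + 4*b))^(1/3)*(-3^(2/3) - 3*3^(1/6)*I)/6
 g(b) = (-1/(C1 + 4*b))^(1/3)*(-3^(2/3) + 3*3^(1/6)*I)/6


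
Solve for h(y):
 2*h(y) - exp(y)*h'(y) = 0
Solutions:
 h(y) = C1*exp(-2*exp(-y))


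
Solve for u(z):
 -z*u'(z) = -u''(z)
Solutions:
 u(z) = C1 + C2*erfi(sqrt(2)*z/2)


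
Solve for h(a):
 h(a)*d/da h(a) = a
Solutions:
 h(a) = -sqrt(C1 + a^2)
 h(a) = sqrt(C1 + a^2)


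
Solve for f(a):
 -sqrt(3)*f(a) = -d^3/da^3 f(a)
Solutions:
 f(a) = C3*exp(3^(1/6)*a) + (C1*sin(3^(2/3)*a/2) + C2*cos(3^(2/3)*a/2))*exp(-3^(1/6)*a/2)


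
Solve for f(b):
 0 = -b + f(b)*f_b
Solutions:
 f(b) = -sqrt(C1 + b^2)
 f(b) = sqrt(C1 + b^2)


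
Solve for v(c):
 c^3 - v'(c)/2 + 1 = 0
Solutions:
 v(c) = C1 + c^4/2 + 2*c


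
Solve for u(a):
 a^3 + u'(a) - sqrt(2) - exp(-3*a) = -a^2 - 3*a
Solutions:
 u(a) = C1 - a^4/4 - a^3/3 - 3*a^2/2 + sqrt(2)*a - exp(-3*a)/3


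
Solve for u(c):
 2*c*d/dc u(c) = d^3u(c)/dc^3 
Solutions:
 u(c) = C1 + Integral(C2*airyai(2^(1/3)*c) + C3*airybi(2^(1/3)*c), c)


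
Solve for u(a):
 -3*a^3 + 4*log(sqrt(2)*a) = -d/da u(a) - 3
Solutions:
 u(a) = C1 + 3*a^4/4 - 4*a*log(a) - a*log(4) + a


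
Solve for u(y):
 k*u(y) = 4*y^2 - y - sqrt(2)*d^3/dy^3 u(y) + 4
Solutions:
 u(y) = C1*exp(2^(5/6)*y*(-k)^(1/3)/2) + C2*exp(2^(5/6)*y*(-k)^(1/3)*(-1 + sqrt(3)*I)/4) + C3*exp(-2^(5/6)*y*(-k)^(1/3)*(1 + sqrt(3)*I)/4) + 4*y^2/k - y/k + 4/k


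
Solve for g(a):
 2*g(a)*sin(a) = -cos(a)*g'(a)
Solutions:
 g(a) = C1*cos(a)^2


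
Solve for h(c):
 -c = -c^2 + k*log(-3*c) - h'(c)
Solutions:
 h(c) = C1 - c^3/3 + c^2/2 + c*k*log(-c) + c*k*(-1 + log(3))


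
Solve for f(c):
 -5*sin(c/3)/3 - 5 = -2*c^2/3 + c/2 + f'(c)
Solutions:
 f(c) = C1 + 2*c^3/9 - c^2/4 - 5*c + 5*cos(c/3)


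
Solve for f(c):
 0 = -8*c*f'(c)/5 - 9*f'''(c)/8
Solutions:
 f(c) = C1 + Integral(C2*airyai(-4*75^(1/3)*c/15) + C3*airybi(-4*75^(1/3)*c/15), c)


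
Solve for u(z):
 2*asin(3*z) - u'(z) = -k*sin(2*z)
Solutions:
 u(z) = C1 - k*cos(2*z)/2 + 2*z*asin(3*z) + 2*sqrt(1 - 9*z^2)/3


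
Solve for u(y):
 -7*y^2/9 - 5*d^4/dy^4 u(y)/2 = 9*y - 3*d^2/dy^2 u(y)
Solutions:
 u(y) = C1 + C2*y + C3*exp(-sqrt(30)*y/5) + C4*exp(sqrt(30)*y/5) + 7*y^4/324 + y^3/2 + 35*y^2/162


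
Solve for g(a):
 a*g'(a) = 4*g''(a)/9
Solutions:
 g(a) = C1 + C2*erfi(3*sqrt(2)*a/4)


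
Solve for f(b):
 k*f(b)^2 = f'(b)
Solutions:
 f(b) = -1/(C1 + b*k)


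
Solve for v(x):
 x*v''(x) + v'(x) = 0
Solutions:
 v(x) = C1 + C2*log(x)


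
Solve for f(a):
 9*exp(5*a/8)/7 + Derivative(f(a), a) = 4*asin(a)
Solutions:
 f(a) = C1 + 4*a*asin(a) + 4*sqrt(1 - a^2) - 72*exp(5*a/8)/35


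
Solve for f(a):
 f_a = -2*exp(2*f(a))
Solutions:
 f(a) = log(-sqrt(-1/(C1 - 2*a))) - log(2)/2
 f(a) = log(-1/(C1 - 2*a))/2 - log(2)/2


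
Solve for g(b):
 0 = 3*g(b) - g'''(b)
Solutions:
 g(b) = C3*exp(3^(1/3)*b) + (C1*sin(3^(5/6)*b/2) + C2*cos(3^(5/6)*b/2))*exp(-3^(1/3)*b/2)


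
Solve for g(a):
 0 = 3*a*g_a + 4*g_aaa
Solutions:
 g(a) = C1 + Integral(C2*airyai(-6^(1/3)*a/2) + C3*airybi(-6^(1/3)*a/2), a)


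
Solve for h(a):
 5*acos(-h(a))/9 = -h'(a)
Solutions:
 Integral(1/acos(-_y), (_y, h(a))) = C1 - 5*a/9


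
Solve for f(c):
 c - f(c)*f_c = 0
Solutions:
 f(c) = -sqrt(C1 + c^2)
 f(c) = sqrt(C1 + c^2)


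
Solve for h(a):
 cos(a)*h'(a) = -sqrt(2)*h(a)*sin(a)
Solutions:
 h(a) = C1*cos(a)^(sqrt(2))


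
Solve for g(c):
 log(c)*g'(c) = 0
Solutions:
 g(c) = C1


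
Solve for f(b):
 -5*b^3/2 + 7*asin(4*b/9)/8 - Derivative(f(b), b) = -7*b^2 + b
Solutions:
 f(b) = C1 - 5*b^4/8 + 7*b^3/3 - b^2/2 + 7*b*asin(4*b/9)/8 + 7*sqrt(81 - 16*b^2)/32


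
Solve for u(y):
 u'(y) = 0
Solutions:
 u(y) = C1


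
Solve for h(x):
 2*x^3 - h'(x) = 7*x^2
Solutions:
 h(x) = C1 + x^4/2 - 7*x^3/3


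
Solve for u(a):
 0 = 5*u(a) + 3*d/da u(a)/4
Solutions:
 u(a) = C1*exp(-20*a/3)


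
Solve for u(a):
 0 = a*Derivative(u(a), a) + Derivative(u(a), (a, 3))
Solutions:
 u(a) = C1 + Integral(C2*airyai(-a) + C3*airybi(-a), a)


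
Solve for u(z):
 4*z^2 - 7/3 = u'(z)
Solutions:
 u(z) = C1 + 4*z^3/3 - 7*z/3


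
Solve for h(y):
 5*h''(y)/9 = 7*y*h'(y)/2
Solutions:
 h(y) = C1 + C2*erfi(3*sqrt(35)*y/10)


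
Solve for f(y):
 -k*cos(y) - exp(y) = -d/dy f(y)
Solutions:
 f(y) = C1 + k*sin(y) + exp(y)


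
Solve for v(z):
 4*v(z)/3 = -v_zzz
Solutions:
 v(z) = C3*exp(-6^(2/3)*z/3) + (C1*sin(2^(2/3)*3^(1/6)*z/2) + C2*cos(2^(2/3)*3^(1/6)*z/2))*exp(6^(2/3)*z/6)


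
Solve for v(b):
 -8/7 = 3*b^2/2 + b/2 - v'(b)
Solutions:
 v(b) = C1 + b^3/2 + b^2/4 + 8*b/7


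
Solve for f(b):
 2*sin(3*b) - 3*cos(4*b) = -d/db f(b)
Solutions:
 f(b) = C1 + 3*sin(4*b)/4 + 2*cos(3*b)/3


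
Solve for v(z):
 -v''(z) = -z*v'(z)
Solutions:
 v(z) = C1 + C2*erfi(sqrt(2)*z/2)


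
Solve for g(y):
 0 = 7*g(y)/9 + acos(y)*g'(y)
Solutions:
 g(y) = C1*exp(-7*Integral(1/acos(y), y)/9)


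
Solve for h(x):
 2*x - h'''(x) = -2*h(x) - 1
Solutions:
 h(x) = C3*exp(2^(1/3)*x) - x + (C1*sin(2^(1/3)*sqrt(3)*x/2) + C2*cos(2^(1/3)*sqrt(3)*x/2))*exp(-2^(1/3)*x/2) - 1/2


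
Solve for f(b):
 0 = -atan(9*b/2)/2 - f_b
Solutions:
 f(b) = C1 - b*atan(9*b/2)/2 + log(81*b^2 + 4)/18


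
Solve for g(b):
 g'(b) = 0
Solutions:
 g(b) = C1


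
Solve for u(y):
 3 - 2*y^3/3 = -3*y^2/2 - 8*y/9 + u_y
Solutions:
 u(y) = C1 - y^4/6 + y^3/2 + 4*y^2/9 + 3*y


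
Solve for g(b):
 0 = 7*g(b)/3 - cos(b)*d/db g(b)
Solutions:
 g(b) = C1*(sin(b) + 1)^(7/6)/(sin(b) - 1)^(7/6)


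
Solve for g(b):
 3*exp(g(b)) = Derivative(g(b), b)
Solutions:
 g(b) = log(-1/(C1 + 3*b))


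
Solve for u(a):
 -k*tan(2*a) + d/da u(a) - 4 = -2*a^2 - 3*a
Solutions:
 u(a) = C1 - 2*a^3/3 - 3*a^2/2 + 4*a - k*log(cos(2*a))/2


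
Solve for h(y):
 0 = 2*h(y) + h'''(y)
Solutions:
 h(y) = C3*exp(-2^(1/3)*y) + (C1*sin(2^(1/3)*sqrt(3)*y/2) + C2*cos(2^(1/3)*sqrt(3)*y/2))*exp(2^(1/3)*y/2)


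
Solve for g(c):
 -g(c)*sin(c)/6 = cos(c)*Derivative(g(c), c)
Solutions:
 g(c) = C1*cos(c)^(1/6)


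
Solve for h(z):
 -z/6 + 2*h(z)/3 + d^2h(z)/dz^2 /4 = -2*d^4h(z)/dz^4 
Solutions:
 h(z) = z/4 + (C1*sin(3^(3/4)*z*cos(atan(sqrt(759)/3)/2)/3) + C2*cos(3^(3/4)*z*cos(atan(sqrt(759)/3)/2)/3))*exp(-3^(3/4)*z*sin(atan(sqrt(759)/3)/2)/3) + (C3*sin(3^(3/4)*z*cos(atan(sqrt(759)/3)/2)/3) + C4*cos(3^(3/4)*z*cos(atan(sqrt(759)/3)/2)/3))*exp(3^(3/4)*z*sin(atan(sqrt(759)/3)/2)/3)


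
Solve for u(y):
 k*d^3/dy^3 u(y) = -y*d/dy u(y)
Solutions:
 u(y) = C1 + Integral(C2*airyai(y*(-1/k)^(1/3)) + C3*airybi(y*(-1/k)^(1/3)), y)


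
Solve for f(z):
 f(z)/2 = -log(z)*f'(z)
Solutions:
 f(z) = C1*exp(-li(z)/2)


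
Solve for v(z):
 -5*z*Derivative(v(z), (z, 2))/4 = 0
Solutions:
 v(z) = C1 + C2*z


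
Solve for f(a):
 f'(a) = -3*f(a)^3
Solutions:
 f(a) = -sqrt(2)*sqrt(-1/(C1 - 3*a))/2
 f(a) = sqrt(2)*sqrt(-1/(C1 - 3*a))/2


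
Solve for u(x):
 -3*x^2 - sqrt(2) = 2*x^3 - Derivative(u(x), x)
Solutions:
 u(x) = C1 + x^4/2 + x^3 + sqrt(2)*x


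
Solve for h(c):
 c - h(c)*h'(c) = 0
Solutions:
 h(c) = -sqrt(C1 + c^2)
 h(c) = sqrt(C1 + c^2)


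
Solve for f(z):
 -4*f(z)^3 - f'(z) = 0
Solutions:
 f(z) = -sqrt(2)*sqrt(-1/(C1 - 4*z))/2
 f(z) = sqrt(2)*sqrt(-1/(C1 - 4*z))/2


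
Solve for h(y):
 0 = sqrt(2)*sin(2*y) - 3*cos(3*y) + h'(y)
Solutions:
 h(y) = C1 + sin(3*y) + sqrt(2)*cos(2*y)/2


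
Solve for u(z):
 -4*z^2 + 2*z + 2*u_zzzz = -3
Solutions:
 u(z) = C1 + C2*z + C3*z^2 + C4*z^3 + z^6/180 - z^5/120 - z^4/16


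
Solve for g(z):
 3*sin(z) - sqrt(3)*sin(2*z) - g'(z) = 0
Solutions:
 g(z) = C1 - 3*cos(z) + sqrt(3)*cos(2*z)/2


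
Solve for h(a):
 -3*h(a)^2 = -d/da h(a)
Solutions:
 h(a) = -1/(C1 + 3*a)


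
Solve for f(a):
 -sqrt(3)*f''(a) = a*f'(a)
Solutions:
 f(a) = C1 + C2*erf(sqrt(2)*3^(3/4)*a/6)


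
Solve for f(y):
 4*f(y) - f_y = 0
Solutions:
 f(y) = C1*exp(4*y)


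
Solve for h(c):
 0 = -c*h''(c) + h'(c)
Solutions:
 h(c) = C1 + C2*c^2


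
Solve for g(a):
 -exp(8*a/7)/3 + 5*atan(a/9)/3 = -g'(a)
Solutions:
 g(a) = C1 - 5*a*atan(a/9)/3 + 7*exp(8*a/7)/24 + 15*log(a^2 + 81)/2


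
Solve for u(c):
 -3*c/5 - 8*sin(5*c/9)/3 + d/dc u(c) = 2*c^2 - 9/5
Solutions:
 u(c) = C1 + 2*c^3/3 + 3*c^2/10 - 9*c/5 - 24*cos(5*c/9)/5


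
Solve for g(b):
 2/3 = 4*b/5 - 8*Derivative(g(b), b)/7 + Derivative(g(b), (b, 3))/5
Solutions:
 g(b) = C1 + C2*exp(-2*sqrt(70)*b/7) + C3*exp(2*sqrt(70)*b/7) + 7*b^2/20 - 7*b/12


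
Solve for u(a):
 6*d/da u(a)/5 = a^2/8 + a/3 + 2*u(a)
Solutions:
 u(a) = C1*exp(5*a/3) - a^2/16 - 29*a/120 - 29/200


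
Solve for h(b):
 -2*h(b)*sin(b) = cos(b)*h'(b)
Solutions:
 h(b) = C1*cos(b)^2


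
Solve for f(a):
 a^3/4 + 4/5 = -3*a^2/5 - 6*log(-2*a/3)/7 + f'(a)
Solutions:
 f(a) = C1 + a^4/16 + a^3/5 + 6*a*log(-a)/7 + 2*a*(-15*log(3) - 1 + 15*log(2))/35


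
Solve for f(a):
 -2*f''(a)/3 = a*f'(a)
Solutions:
 f(a) = C1 + C2*erf(sqrt(3)*a/2)


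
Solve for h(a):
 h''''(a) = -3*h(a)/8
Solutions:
 h(a) = (C1*sin(2^(3/4)*3^(1/4)*a/4) + C2*cos(2^(3/4)*3^(1/4)*a/4))*exp(-2^(3/4)*3^(1/4)*a/4) + (C3*sin(2^(3/4)*3^(1/4)*a/4) + C4*cos(2^(3/4)*3^(1/4)*a/4))*exp(2^(3/4)*3^(1/4)*a/4)


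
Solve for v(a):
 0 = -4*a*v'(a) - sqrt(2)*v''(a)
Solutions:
 v(a) = C1 + C2*erf(2^(1/4)*a)


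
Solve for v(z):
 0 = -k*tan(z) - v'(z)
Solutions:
 v(z) = C1 + k*log(cos(z))


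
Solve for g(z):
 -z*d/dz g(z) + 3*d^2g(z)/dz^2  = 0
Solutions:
 g(z) = C1 + C2*erfi(sqrt(6)*z/6)


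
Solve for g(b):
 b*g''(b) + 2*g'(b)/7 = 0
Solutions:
 g(b) = C1 + C2*b^(5/7)


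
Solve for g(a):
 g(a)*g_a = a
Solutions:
 g(a) = -sqrt(C1 + a^2)
 g(a) = sqrt(C1 + a^2)


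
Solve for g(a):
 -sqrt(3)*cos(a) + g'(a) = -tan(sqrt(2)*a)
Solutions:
 g(a) = C1 + sqrt(2)*log(cos(sqrt(2)*a))/2 + sqrt(3)*sin(a)


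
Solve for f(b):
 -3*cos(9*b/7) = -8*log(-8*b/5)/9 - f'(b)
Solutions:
 f(b) = C1 - 8*b*log(-b)/9 - 8*b*log(2)/3 + 8*b/9 + 8*b*log(5)/9 + 7*sin(9*b/7)/3


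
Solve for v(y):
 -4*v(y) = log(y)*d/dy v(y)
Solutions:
 v(y) = C1*exp(-4*li(y))


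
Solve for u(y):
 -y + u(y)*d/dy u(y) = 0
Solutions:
 u(y) = -sqrt(C1 + y^2)
 u(y) = sqrt(C1 + y^2)


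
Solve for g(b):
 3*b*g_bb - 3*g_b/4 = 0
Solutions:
 g(b) = C1 + C2*b^(5/4)


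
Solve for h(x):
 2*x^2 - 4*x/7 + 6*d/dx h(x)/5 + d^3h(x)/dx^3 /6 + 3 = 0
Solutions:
 h(x) = C1 + C2*sin(6*sqrt(5)*x/5) + C3*cos(6*sqrt(5)*x/5) - 5*x^3/9 + 5*x^2/21 - 55*x/27


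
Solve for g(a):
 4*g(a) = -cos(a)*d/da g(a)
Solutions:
 g(a) = C1*(sin(a)^2 - 2*sin(a) + 1)/(sin(a)^2 + 2*sin(a) + 1)


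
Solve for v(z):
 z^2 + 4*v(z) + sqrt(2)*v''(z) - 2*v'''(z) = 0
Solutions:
 v(z) = C1*exp(z*(-18*(sqrt(2)/108 + 1 + sqrt(2)*sqrt(-1 + (sqrt(2) + 108)^2/2)/108)^(1/3) - 1/(sqrt(2)/108 + 1 + sqrt(2)*sqrt(-1 + (sqrt(2) + 108)^2/2)/108)^(1/3) + 6*sqrt(2))/36)*sin(sqrt(3)*z*(-18*(sqrt(2)/108 + 1 + sqrt(2)*sqrt(-1 + 1458*(-2 - sqrt(2)/54)^2)/108)^(1/3) + (sqrt(2)/108 + 1 + sqrt(2)*sqrt(-1 + 1458*(-2 - sqrt(2)/54)^2)/108)^(-1/3))/36) + C2*exp(z*(-18*(sqrt(2)/108 + 1 + sqrt(2)*sqrt(-1 + (sqrt(2) + 108)^2/2)/108)^(1/3) - 1/(sqrt(2)/108 + 1 + sqrt(2)*sqrt(-1 + (sqrt(2) + 108)^2/2)/108)^(1/3) + 6*sqrt(2))/36)*cos(sqrt(3)*z*(-18*(sqrt(2)/108 + 1 + sqrt(2)*sqrt(-1 + 1458*(-2 - sqrt(2)/54)^2)/108)^(1/3) + (sqrt(2)/108 + 1 + sqrt(2)*sqrt(-1 + 1458*(-2 - sqrt(2)/54)^2)/108)^(-1/3))/36) + C3*exp(z*(1/(18*(sqrt(2)/108 + 1 + sqrt(2)*sqrt(-1 + (sqrt(2) + 108)^2/2)/108)^(1/3)) + sqrt(2)/6 + (sqrt(2)/108 + 1 + sqrt(2)*sqrt(-1 + (sqrt(2) + 108)^2/2)/108)^(1/3))) - z^2/4 + sqrt(2)/8


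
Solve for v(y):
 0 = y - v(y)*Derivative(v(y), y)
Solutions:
 v(y) = -sqrt(C1 + y^2)
 v(y) = sqrt(C1 + y^2)


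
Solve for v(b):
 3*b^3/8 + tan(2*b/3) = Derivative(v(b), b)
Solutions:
 v(b) = C1 + 3*b^4/32 - 3*log(cos(2*b/3))/2


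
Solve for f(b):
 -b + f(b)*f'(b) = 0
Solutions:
 f(b) = -sqrt(C1 + b^2)
 f(b) = sqrt(C1 + b^2)


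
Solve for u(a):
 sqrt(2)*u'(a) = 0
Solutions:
 u(a) = C1


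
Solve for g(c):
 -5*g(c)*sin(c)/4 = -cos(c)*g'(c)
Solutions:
 g(c) = C1/cos(c)^(5/4)


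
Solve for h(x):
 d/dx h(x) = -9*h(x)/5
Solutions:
 h(x) = C1*exp(-9*x/5)


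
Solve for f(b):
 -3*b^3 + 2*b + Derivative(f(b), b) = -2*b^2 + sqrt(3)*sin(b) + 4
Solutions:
 f(b) = C1 + 3*b^4/4 - 2*b^3/3 - b^2 + 4*b - sqrt(3)*cos(b)


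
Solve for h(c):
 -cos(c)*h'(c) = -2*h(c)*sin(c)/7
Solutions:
 h(c) = C1/cos(c)^(2/7)


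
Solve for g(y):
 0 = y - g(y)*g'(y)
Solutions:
 g(y) = -sqrt(C1 + y^2)
 g(y) = sqrt(C1 + y^2)


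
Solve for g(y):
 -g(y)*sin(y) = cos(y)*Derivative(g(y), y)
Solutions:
 g(y) = C1*cos(y)


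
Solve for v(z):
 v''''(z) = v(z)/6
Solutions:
 v(z) = C1*exp(-6^(3/4)*z/6) + C2*exp(6^(3/4)*z/6) + C3*sin(6^(3/4)*z/6) + C4*cos(6^(3/4)*z/6)


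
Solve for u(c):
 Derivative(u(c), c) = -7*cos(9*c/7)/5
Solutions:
 u(c) = C1 - 49*sin(9*c/7)/45


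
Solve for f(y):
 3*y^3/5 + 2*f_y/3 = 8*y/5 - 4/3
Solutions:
 f(y) = C1 - 9*y^4/40 + 6*y^2/5 - 2*y


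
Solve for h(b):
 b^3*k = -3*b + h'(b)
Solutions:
 h(b) = C1 + b^4*k/4 + 3*b^2/2


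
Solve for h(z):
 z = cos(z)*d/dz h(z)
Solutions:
 h(z) = C1 + Integral(z/cos(z), z)


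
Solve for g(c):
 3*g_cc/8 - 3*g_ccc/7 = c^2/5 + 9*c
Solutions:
 g(c) = C1 + C2*c + C3*exp(7*c/8) + 2*c^4/45 + 1324*c^3/315 + 10592*c^2/735


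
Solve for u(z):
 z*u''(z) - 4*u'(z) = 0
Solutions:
 u(z) = C1 + C2*z^5


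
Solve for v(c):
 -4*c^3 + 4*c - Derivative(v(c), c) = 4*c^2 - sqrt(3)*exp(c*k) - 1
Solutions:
 v(c) = C1 - c^4 - 4*c^3/3 + 2*c^2 + c + sqrt(3)*exp(c*k)/k


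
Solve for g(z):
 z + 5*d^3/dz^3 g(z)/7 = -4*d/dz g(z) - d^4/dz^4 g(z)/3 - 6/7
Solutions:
 g(z) = C1 + C2*exp(z*(-10 + 25/(14*sqrt(24234) + 2183)^(1/3) + (14*sqrt(24234) + 2183)^(1/3))/14)*sin(sqrt(3)*z*(-(14*sqrt(24234) + 2183)^(1/3) + 25/(14*sqrt(24234) + 2183)^(1/3))/14) + C3*exp(z*(-10 + 25/(14*sqrt(24234) + 2183)^(1/3) + (14*sqrt(24234) + 2183)^(1/3))/14)*cos(sqrt(3)*z*(-(14*sqrt(24234) + 2183)^(1/3) + 25/(14*sqrt(24234) + 2183)^(1/3))/14) + C4*exp(-z*(25/(14*sqrt(24234) + 2183)^(1/3) + 5 + (14*sqrt(24234) + 2183)^(1/3))/7) - z^2/8 - 3*z/14


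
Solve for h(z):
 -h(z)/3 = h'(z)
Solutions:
 h(z) = C1*exp(-z/3)


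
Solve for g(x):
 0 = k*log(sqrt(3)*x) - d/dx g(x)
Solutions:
 g(x) = C1 + k*x*log(x) - k*x + k*x*log(3)/2


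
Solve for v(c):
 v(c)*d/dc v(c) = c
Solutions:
 v(c) = -sqrt(C1 + c^2)
 v(c) = sqrt(C1 + c^2)


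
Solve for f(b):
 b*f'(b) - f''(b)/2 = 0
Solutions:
 f(b) = C1 + C2*erfi(b)


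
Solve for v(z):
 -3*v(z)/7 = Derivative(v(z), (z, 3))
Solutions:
 v(z) = C3*exp(-3^(1/3)*7^(2/3)*z/7) + (C1*sin(3^(5/6)*7^(2/3)*z/14) + C2*cos(3^(5/6)*7^(2/3)*z/14))*exp(3^(1/3)*7^(2/3)*z/14)


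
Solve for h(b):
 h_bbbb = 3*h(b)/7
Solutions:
 h(b) = C1*exp(-3^(1/4)*7^(3/4)*b/7) + C2*exp(3^(1/4)*7^(3/4)*b/7) + C3*sin(3^(1/4)*7^(3/4)*b/7) + C4*cos(3^(1/4)*7^(3/4)*b/7)


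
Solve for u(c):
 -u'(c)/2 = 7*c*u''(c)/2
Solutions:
 u(c) = C1 + C2*c^(6/7)


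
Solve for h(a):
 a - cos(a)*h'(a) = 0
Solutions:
 h(a) = C1 + Integral(a/cos(a), a)


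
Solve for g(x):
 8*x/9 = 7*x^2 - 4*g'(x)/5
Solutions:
 g(x) = C1 + 35*x^3/12 - 5*x^2/9


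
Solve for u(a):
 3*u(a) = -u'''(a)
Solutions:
 u(a) = C3*exp(-3^(1/3)*a) + (C1*sin(3^(5/6)*a/2) + C2*cos(3^(5/6)*a/2))*exp(3^(1/3)*a/2)


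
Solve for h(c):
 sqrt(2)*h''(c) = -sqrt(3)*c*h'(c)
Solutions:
 h(c) = C1 + C2*erf(6^(1/4)*c/2)


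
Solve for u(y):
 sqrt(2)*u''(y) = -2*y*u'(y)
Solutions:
 u(y) = C1 + C2*erf(2^(3/4)*y/2)


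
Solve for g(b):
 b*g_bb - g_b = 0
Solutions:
 g(b) = C1 + C2*b^2


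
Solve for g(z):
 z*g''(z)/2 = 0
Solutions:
 g(z) = C1 + C2*z


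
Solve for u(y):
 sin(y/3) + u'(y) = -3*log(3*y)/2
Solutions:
 u(y) = C1 - 3*y*log(y)/2 - 3*y*log(3)/2 + 3*y/2 + 3*cos(y/3)


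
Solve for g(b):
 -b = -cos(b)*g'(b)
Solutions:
 g(b) = C1 + Integral(b/cos(b), b)


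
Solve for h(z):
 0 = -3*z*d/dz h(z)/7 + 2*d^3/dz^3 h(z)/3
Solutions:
 h(z) = C1 + Integral(C2*airyai(42^(2/3)*z/14) + C3*airybi(42^(2/3)*z/14), z)


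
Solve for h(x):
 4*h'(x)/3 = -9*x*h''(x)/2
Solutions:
 h(x) = C1 + C2*x^(19/27)


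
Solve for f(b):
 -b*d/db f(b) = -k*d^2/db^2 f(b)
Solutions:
 f(b) = C1 + C2*erf(sqrt(2)*b*sqrt(-1/k)/2)/sqrt(-1/k)


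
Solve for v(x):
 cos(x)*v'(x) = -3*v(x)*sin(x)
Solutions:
 v(x) = C1*cos(x)^3


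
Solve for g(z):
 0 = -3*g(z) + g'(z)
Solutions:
 g(z) = C1*exp(3*z)


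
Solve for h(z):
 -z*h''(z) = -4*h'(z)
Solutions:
 h(z) = C1 + C2*z^5


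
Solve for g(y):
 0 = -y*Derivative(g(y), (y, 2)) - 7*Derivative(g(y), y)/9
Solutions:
 g(y) = C1 + C2*y^(2/9)


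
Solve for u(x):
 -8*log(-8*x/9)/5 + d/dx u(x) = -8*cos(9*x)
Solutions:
 u(x) = C1 + 8*x*log(-x)/5 - 4*x*log(3) - 8*x/5 + 4*x*log(6)/5 + 4*x*log(2) - 8*sin(9*x)/9


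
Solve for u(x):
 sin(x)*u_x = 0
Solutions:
 u(x) = C1


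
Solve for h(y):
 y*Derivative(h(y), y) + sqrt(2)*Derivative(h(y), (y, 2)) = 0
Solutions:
 h(y) = C1 + C2*erf(2^(1/4)*y/2)


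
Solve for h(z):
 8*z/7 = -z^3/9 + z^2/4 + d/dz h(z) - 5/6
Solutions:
 h(z) = C1 + z^4/36 - z^3/12 + 4*z^2/7 + 5*z/6


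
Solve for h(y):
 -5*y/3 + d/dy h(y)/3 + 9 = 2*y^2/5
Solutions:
 h(y) = C1 + 2*y^3/5 + 5*y^2/2 - 27*y


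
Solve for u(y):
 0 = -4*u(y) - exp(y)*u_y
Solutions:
 u(y) = C1*exp(4*exp(-y))


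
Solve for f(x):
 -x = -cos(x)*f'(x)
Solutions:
 f(x) = C1 + Integral(x/cos(x), x)


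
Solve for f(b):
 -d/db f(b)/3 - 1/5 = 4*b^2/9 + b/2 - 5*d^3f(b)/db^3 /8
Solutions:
 f(b) = C1 + C2*exp(-2*sqrt(30)*b/15) + C3*exp(2*sqrt(30)*b/15) - 4*b^3/9 - 3*b^2/4 - 28*b/5


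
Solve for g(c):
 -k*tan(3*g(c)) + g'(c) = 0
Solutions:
 g(c) = -asin(C1*exp(3*c*k))/3 + pi/3
 g(c) = asin(C1*exp(3*c*k))/3


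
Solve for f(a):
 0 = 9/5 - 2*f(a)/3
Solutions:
 f(a) = 27/10


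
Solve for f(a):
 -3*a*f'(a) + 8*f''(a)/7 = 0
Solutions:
 f(a) = C1 + C2*erfi(sqrt(21)*a/4)


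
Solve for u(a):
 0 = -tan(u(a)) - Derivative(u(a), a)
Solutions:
 u(a) = pi - asin(C1*exp(-a))
 u(a) = asin(C1*exp(-a))


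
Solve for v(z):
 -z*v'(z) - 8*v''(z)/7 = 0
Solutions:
 v(z) = C1 + C2*erf(sqrt(7)*z/4)


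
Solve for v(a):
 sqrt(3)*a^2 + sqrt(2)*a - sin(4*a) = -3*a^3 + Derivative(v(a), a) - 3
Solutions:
 v(a) = C1 + 3*a^4/4 + sqrt(3)*a^3/3 + sqrt(2)*a^2/2 + 3*a + cos(4*a)/4


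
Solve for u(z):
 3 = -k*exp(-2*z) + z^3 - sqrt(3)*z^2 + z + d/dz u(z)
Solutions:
 u(z) = C1 - k*exp(-2*z)/2 - z^4/4 + sqrt(3)*z^3/3 - z^2/2 + 3*z


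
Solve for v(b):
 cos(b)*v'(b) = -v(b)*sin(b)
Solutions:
 v(b) = C1*cos(b)


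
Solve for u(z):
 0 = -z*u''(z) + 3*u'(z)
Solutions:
 u(z) = C1 + C2*z^4


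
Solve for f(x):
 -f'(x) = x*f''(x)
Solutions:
 f(x) = C1 + C2*log(x)


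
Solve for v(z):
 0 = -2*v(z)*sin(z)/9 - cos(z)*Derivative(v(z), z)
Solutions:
 v(z) = C1*cos(z)^(2/9)


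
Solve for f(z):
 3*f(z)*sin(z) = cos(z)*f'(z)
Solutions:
 f(z) = C1/cos(z)^3


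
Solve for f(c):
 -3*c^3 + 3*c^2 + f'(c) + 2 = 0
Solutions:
 f(c) = C1 + 3*c^4/4 - c^3 - 2*c


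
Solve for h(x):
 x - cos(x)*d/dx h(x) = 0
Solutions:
 h(x) = C1 + Integral(x/cos(x), x)


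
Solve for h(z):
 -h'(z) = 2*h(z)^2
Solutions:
 h(z) = 1/(C1 + 2*z)


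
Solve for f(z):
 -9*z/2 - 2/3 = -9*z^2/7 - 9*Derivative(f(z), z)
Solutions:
 f(z) = C1 - z^3/21 + z^2/4 + 2*z/27


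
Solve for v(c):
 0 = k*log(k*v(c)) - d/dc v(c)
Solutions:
 li(k*v(c))/k = C1 + c*k


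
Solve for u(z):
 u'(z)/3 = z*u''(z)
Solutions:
 u(z) = C1 + C2*z^(4/3)


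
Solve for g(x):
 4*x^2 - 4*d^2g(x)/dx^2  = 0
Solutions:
 g(x) = C1 + C2*x + x^4/12


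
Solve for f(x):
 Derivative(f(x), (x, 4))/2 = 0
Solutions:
 f(x) = C1 + C2*x + C3*x^2 + C4*x^3


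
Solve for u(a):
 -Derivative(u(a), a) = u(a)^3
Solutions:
 u(a) = -sqrt(2)*sqrt(-1/(C1 - a))/2
 u(a) = sqrt(2)*sqrt(-1/(C1 - a))/2


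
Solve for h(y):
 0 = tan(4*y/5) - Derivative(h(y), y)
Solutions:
 h(y) = C1 - 5*log(cos(4*y/5))/4


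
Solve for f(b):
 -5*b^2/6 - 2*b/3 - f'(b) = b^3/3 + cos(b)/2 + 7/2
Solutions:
 f(b) = C1 - b^4/12 - 5*b^3/18 - b^2/3 - 7*b/2 - sin(b)/2


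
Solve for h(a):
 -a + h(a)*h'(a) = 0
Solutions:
 h(a) = -sqrt(C1 + a^2)
 h(a) = sqrt(C1 + a^2)


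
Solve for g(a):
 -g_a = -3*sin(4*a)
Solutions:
 g(a) = C1 - 3*cos(4*a)/4


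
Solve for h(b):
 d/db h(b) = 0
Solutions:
 h(b) = C1


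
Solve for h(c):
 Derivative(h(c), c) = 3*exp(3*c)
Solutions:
 h(c) = C1 + exp(3*c)


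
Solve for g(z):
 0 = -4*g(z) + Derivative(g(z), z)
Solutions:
 g(z) = C1*exp(4*z)


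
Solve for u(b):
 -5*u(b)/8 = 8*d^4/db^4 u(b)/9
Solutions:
 u(b) = (C1*sin(sqrt(3)*5^(1/4)*b/4) + C2*cos(sqrt(3)*5^(1/4)*b/4))*exp(-sqrt(3)*5^(1/4)*b/4) + (C3*sin(sqrt(3)*5^(1/4)*b/4) + C4*cos(sqrt(3)*5^(1/4)*b/4))*exp(sqrt(3)*5^(1/4)*b/4)


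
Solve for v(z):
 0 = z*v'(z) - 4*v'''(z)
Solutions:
 v(z) = C1 + Integral(C2*airyai(2^(1/3)*z/2) + C3*airybi(2^(1/3)*z/2), z)


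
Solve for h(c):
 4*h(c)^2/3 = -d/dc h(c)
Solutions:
 h(c) = 3/(C1 + 4*c)


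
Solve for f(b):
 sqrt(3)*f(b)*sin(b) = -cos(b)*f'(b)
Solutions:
 f(b) = C1*cos(b)^(sqrt(3))


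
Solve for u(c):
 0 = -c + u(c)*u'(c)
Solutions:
 u(c) = -sqrt(C1 + c^2)
 u(c) = sqrt(C1 + c^2)


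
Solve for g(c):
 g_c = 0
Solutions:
 g(c) = C1


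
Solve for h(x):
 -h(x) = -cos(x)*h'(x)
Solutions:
 h(x) = C1*sqrt(sin(x) + 1)/sqrt(sin(x) - 1)


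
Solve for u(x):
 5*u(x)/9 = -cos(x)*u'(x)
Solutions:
 u(x) = C1*(sin(x) - 1)^(5/18)/(sin(x) + 1)^(5/18)


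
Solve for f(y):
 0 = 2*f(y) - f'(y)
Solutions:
 f(y) = C1*exp(2*y)


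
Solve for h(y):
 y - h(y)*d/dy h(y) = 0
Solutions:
 h(y) = -sqrt(C1 + y^2)
 h(y) = sqrt(C1 + y^2)


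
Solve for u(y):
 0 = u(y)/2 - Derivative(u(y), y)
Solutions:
 u(y) = C1*exp(y/2)


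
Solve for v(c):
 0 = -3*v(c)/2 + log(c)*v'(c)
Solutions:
 v(c) = C1*exp(3*li(c)/2)


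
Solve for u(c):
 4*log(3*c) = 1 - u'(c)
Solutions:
 u(c) = C1 - 4*c*log(c) - c*log(81) + 5*c


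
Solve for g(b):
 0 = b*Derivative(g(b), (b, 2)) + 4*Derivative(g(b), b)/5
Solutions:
 g(b) = C1 + C2*b^(1/5)


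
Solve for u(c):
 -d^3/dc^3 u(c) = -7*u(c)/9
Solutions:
 u(c) = C3*exp(21^(1/3)*c/3) + (C1*sin(3^(5/6)*7^(1/3)*c/6) + C2*cos(3^(5/6)*7^(1/3)*c/6))*exp(-21^(1/3)*c/6)


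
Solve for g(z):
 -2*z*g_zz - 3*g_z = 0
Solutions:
 g(z) = C1 + C2/sqrt(z)


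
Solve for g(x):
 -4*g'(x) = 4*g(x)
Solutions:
 g(x) = C1*exp(-x)


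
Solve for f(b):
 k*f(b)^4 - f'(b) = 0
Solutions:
 f(b) = (-1/(C1 + 3*b*k))^(1/3)
 f(b) = (-1/(C1 + b*k))^(1/3)*(-3^(2/3) - 3*3^(1/6)*I)/6
 f(b) = (-1/(C1 + b*k))^(1/3)*(-3^(2/3) + 3*3^(1/6)*I)/6


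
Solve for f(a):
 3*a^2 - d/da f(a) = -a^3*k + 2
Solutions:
 f(a) = C1 + a^4*k/4 + a^3 - 2*a


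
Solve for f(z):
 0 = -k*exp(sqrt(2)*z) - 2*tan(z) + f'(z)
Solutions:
 f(z) = C1 + sqrt(2)*k*exp(sqrt(2)*z)/2 - 2*log(cos(z))


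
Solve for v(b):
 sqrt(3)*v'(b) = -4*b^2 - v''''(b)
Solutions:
 v(b) = C1 + C4*exp(-3^(1/6)*b) - 4*sqrt(3)*b^3/9 + (C2*sin(3^(2/3)*b/2) + C3*cos(3^(2/3)*b/2))*exp(3^(1/6)*b/2)


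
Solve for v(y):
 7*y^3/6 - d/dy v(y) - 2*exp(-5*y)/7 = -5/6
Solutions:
 v(y) = C1 + 7*y^4/24 + 5*y/6 + 2*exp(-5*y)/35


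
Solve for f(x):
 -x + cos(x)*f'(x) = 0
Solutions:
 f(x) = C1 + Integral(x/cos(x), x)


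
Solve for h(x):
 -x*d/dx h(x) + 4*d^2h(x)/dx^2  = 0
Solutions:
 h(x) = C1 + C2*erfi(sqrt(2)*x/4)


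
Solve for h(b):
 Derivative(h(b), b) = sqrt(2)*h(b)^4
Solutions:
 h(b) = (-1/(C1 + 3*sqrt(2)*b))^(1/3)
 h(b) = (-1/(C1 + sqrt(2)*b))^(1/3)*(-3^(2/3) - 3*3^(1/6)*I)/6
 h(b) = (-1/(C1 + sqrt(2)*b))^(1/3)*(-3^(2/3) + 3*3^(1/6)*I)/6


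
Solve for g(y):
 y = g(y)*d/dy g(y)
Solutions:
 g(y) = -sqrt(C1 + y^2)
 g(y) = sqrt(C1 + y^2)


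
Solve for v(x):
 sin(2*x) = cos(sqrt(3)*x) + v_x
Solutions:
 v(x) = C1 - sqrt(3)*sin(sqrt(3)*x)/3 - cos(2*x)/2


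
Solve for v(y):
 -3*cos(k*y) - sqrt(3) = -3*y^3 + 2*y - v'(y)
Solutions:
 v(y) = C1 - 3*y^4/4 + y^2 + sqrt(3)*y + 3*sin(k*y)/k


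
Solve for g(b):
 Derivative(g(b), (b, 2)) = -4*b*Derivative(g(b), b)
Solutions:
 g(b) = C1 + C2*erf(sqrt(2)*b)


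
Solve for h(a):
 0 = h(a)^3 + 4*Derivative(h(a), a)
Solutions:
 h(a) = -sqrt(2)*sqrt(-1/(C1 - a))
 h(a) = sqrt(2)*sqrt(-1/(C1 - a))


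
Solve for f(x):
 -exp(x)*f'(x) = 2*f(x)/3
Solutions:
 f(x) = C1*exp(2*exp(-x)/3)


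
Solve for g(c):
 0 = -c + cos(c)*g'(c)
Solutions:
 g(c) = C1 + Integral(c/cos(c), c)


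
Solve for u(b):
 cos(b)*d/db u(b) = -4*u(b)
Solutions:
 u(b) = C1*(sin(b)^2 - 2*sin(b) + 1)/(sin(b)^2 + 2*sin(b) + 1)


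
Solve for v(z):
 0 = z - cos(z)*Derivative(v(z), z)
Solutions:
 v(z) = C1 + Integral(z/cos(z), z)


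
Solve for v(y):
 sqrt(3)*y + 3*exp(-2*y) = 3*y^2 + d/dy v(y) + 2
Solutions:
 v(y) = C1 - y^3 + sqrt(3)*y^2/2 - 2*y - 3*exp(-2*y)/2


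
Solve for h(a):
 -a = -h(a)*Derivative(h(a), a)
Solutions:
 h(a) = -sqrt(C1 + a^2)
 h(a) = sqrt(C1 + a^2)


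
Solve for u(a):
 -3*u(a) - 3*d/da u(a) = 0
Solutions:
 u(a) = C1*exp(-a)


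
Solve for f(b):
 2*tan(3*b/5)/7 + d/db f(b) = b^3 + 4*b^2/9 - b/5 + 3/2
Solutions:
 f(b) = C1 + b^4/4 + 4*b^3/27 - b^2/10 + 3*b/2 + 10*log(cos(3*b/5))/21


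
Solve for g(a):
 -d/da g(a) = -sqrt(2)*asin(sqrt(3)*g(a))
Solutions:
 Integral(1/asin(sqrt(3)*_y), (_y, g(a))) = C1 + sqrt(2)*a


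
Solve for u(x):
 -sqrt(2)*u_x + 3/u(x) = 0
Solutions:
 u(x) = -sqrt(C1 + 3*sqrt(2)*x)
 u(x) = sqrt(C1 + 3*sqrt(2)*x)


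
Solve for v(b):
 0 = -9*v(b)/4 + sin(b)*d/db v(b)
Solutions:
 v(b) = C1*(cos(b) - 1)^(9/8)/(cos(b) + 1)^(9/8)


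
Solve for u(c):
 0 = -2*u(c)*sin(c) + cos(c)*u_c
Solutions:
 u(c) = C1/cos(c)^2


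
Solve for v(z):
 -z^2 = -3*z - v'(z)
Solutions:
 v(z) = C1 + z^3/3 - 3*z^2/2


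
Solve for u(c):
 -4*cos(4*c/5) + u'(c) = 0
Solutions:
 u(c) = C1 + 5*sin(4*c/5)


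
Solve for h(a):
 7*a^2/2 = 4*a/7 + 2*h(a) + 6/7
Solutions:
 h(a) = 7*a^2/4 - 2*a/7 - 3/7


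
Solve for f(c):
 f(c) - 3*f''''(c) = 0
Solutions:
 f(c) = C1*exp(-3^(3/4)*c/3) + C2*exp(3^(3/4)*c/3) + C3*sin(3^(3/4)*c/3) + C4*cos(3^(3/4)*c/3)


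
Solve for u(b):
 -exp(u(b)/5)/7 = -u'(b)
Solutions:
 u(b) = 5*log(-1/(C1 + b)) + 5*log(35)


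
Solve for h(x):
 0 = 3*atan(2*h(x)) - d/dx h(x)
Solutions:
 Integral(1/atan(2*_y), (_y, h(x))) = C1 + 3*x


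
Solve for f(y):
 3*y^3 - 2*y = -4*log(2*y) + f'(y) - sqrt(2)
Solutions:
 f(y) = C1 + 3*y^4/4 - y^2 + 4*y*log(y) - 4*y + sqrt(2)*y + y*log(16)


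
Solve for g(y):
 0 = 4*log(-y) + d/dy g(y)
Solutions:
 g(y) = C1 - 4*y*log(-y) + 4*y


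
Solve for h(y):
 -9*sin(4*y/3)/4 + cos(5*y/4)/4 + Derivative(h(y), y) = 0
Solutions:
 h(y) = C1 - sin(5*y/4)/5 - 27*cos(4*y/3)/16


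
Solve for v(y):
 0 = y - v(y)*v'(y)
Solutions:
 v(y) = -sqrt(C1 + y^2)
 v(y) = sqrt(C1 + y^2)


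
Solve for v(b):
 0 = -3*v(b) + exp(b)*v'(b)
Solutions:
 v(b) = C1*exp(-3*exp(-b))


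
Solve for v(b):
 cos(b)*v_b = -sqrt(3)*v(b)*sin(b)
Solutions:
 v(b) = C1*cos(b)^(sqrt(3))


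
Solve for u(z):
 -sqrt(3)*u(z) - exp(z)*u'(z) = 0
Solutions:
 u(z) = C1*exp(sqrt(3)*exp(-z))


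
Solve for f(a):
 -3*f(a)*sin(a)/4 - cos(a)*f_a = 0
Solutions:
 f(a) = C1*cos(a)^(3/4)


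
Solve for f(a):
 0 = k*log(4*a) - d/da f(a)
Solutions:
 f(a) = C1 + a*k*log(a) - a*k + a*k*log(4)


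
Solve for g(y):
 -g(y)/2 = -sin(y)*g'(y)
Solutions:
 g(y) = C1*(cos(y) - 1)^(1/4)/(cos(y) + 1)^(1/4)


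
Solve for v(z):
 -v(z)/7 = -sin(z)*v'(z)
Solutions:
 v(z) = C1*(cos(z) - 1)^(1/14)/(cos(z) + 1)^(1/14)


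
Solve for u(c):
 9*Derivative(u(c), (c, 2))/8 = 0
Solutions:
 u(c) = C1 + C2*c


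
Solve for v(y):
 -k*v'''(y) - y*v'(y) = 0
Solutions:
 v(y) = C1 + Integral(C2*airyai(y*(-1/k)^(1/3)) + C3*airybi(y*(-1/k)^(1/3)), y)


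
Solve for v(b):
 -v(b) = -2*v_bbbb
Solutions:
 v(b) = C1*exp(-2^(3/4)*b/2) + C2*exp(2^(3/4)*b/2) + C3*sin(2^(3/4)*b/2) + C4*cos(2^(3/4)*b/2)


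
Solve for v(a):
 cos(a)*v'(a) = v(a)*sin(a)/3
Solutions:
 v(a) = C1/cos(a)^(1/3)


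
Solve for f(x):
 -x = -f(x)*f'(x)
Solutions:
 f(x) = -sqrt(C1 + x^2)
 f(x) = sqrt(C1 + x^2)


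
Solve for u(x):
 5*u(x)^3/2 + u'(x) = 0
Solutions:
 u(x) = -sqrt(-1/(C1 - 5*x))
 u(x) = sqrt(-1/(C1 - 5*x))


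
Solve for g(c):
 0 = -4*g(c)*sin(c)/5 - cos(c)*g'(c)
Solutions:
 g(c) = C1*cos(c)^(4/5)


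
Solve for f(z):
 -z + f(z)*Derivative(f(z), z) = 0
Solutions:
 f(z) = -sqrt(C1 + z^2)
 f(z) = sqrt(C1 + z^2)


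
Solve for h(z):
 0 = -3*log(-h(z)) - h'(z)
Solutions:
 -li(-h(z)) = C1 - 3*z


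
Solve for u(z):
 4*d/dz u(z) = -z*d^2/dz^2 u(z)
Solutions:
 u(z) = C1 + C2/z^3


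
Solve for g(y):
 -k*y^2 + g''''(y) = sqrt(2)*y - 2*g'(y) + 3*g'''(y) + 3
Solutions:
 g(y) = C1 + k*y^3/6 + 3*k*y/2 + sqrt(2)*y^2/4 + 3*y/2 + (C2 + C3*exp(-sqrt(3)*y) + C4*exp(sqrt(3)*y))*exp(y)


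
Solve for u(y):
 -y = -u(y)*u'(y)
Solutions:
 u(y) = -sqrt(C1 + y^2)
 u(y) = sqrt(C1 + y^2)


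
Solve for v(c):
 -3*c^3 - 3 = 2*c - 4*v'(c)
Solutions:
 v(c) = C1 + 3*c^4/16 + c^2/4 + 3*c/4


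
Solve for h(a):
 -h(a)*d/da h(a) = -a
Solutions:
 h(a) = -sqrt(C1 + a^2)
 h(a) = sqrt(C1 + a^2)


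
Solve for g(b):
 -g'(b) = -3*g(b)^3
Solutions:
 g(b) = -sqrt(2)*sqrt(-1/(C1 + 3*b))/2
 g(b) = sqrt(2)*sqrt(-1/(C1 + 3*b))/2


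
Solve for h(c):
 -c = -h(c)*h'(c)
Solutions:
 h(c) = -sqrt(C1 + c^2)
 h(c) = sqrt(C1 + c^2)


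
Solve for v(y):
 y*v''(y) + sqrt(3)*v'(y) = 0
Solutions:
 v(y) = C1 + C2*y^(1 - sqrt(3))


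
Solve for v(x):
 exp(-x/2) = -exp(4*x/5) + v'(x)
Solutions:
 v(x) = C1 + 5*exp(4*x/5)/4 - 2*exp(-x/2)


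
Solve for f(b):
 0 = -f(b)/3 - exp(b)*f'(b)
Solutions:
 f(b) = C1*exp(exp(-b)/3)


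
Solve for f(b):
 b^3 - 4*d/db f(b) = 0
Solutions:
 f(b) = C1 + b^4/16


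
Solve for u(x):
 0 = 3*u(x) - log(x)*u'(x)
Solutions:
 u(x) = C1*exp(3*li(x))


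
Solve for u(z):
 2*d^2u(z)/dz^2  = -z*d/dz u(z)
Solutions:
 u(z) = C1 + C2*erf(z/2)


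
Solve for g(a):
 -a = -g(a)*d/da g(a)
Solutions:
 g(a) = -sqrt(C1 + a^2)
 g(a) = sqrt(C1 + a^2)


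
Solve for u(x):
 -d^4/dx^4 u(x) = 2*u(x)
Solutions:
 u(x) = (C1*sin(2^(3/4)*x/2) + C2*cos(2^(3/4)*x/2))*exp(-2^(3/4)*x/2) + (C3*sin(2^(3/4)*x/2) + C4*cos(2^(3/4)*x/2))*exp(2^(3/4)*x/2)


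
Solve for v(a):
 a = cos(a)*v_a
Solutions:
 v(a) = C1 + Integral(a/cos(a), a)


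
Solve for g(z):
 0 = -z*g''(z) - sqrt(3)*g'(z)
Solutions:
 g(z) = C1 + C2*z^(1 - sqrt(3))


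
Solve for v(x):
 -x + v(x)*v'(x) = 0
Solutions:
 v(x) = -sqrt(C1 + x^2)
 v(x) = sqrt(C1 + x^2)


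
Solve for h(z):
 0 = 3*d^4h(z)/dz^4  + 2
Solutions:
 h(z) = C1 + C2*z + C3*z^2 + C4*z^3 - z^4/36


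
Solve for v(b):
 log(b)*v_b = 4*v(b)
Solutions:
 v(b) = C1*exp(4*li(b))


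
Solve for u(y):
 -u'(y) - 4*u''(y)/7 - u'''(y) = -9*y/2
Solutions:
 u(y) = C1 + 9*y^2/4 - 18*y/7 + (C2*sin(3*sqrt(5)*y/7) + C3*cos(3*sqrt(5)*y/7))*exp(-2*y/7)


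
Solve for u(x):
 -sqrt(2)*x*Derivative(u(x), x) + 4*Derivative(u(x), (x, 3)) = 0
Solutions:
 u(x) = C1 + Integral(C2*airyai(sqrt(2)*x/2) + C3*airybi(sqrt(2)*x/2), x)


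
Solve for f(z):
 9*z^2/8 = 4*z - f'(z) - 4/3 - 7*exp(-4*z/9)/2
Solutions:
 f(z) = C1 - 3*z^3/8 + 2*z^2 - 4*z/3 + 63*exp(-4*z/9)/8


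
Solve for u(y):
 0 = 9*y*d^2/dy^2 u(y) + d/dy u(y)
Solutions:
 u(y) = C1 + C2*y^(8/9)


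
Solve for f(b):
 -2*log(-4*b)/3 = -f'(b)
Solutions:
 f(b) = C1 + 2*b*log(-b)/3 + 2*b*(-1 + 2*log(2))/3


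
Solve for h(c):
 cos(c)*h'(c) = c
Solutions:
 h(c) = C1 + Integral(c/cos(c), c)


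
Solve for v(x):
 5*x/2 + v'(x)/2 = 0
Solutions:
 v(x) = C1 - 5*x^2/2


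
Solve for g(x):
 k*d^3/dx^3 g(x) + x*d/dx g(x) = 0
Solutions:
 g(x) = C1 + Integral(C2*airyai(x*(-1/k)^(1/3)) + C3*airybi(x*(-1/k)^(1/3)), x)


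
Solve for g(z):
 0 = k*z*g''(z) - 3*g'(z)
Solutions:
 g(z) = C1 + z^(((re(k) + 3)*re(k) + im(k)^2)/(re(k)^2 + im(k)^2))*(C2*sin(3*log(z)*Abs(im(k))/(re(k)^2 + im(k)^2)) + C3*cos(3*log(z)*im(k)/(re(k)^2 + im(k)^2)))


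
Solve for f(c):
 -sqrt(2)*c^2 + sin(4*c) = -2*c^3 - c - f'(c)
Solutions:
 f(c) = C1 - c^4/2 + sqrt(2)*c^3/3 - c^2/2 + cos(4*c)/4


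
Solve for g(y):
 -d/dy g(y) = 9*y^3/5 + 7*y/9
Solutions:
 g(y) = C1 - 9*y^4/20 - 7*y^2/18


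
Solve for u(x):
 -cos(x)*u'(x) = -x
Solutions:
 u(x) = C1 + Integral(x/cos(x), x)


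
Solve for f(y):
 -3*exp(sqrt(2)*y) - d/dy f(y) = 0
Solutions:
 f(y) = C1 - 3*sqrt(2)*exp(sqrt(2)*y)/2


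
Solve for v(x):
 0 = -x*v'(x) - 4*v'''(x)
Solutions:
 v(x) = C1 + Integral(C2*airyai(-2^(1/3)*x/2) + C3*airybi(-2^(1/3)*x/2), x)


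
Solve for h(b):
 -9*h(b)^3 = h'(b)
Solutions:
 h(b) = -sqrt(2)*sqrt(-1/(C1 - 9*b))/2
 h(b) = sqrt(2)*sqrt(-1/(C1 - 9*b))/2


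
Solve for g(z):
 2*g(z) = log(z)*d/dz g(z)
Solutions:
 g(z) = C1*exp(2*li(z))


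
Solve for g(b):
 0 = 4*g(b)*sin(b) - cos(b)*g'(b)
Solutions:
 g(b) = C1/cos(b)^4


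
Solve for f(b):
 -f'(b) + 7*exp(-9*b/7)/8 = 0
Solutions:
 f(b) = C1 - 49*exp(-9*b/7)/72


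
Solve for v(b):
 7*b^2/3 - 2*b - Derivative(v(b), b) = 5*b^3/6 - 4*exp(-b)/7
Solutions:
 v(b) = C1 - 5*b^4/24 + 7*b^3/9 - b^2 - 4*exp(-b)/7


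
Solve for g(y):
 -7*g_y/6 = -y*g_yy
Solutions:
 g(y) = C1 + C2*y^(13/6)


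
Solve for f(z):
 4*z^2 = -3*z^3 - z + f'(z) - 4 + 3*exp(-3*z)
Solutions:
 f(z) = C1 + 3*z^4/4 + 4*z^3/3 + z^2/2 + 4*z + exp(-3*z)


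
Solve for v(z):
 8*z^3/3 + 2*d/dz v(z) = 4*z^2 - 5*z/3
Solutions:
 v(z) = C1 - z^4/3 + 2*z^3/3 - 5*z^2/12


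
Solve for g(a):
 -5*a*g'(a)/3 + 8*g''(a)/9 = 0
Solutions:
 g(a) = C1 + C2*erfi(sqrt(15)*a/4)


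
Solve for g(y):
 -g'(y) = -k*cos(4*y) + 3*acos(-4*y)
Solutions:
 g(y) = C1 + k*sin(4*y)/4 - 3*y*acos(-4*y) - 3*sqrt(1 - 16*y^2)/4


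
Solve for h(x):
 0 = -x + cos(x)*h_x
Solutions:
 h(x) = C1 + Integral(x/cos(x), x)


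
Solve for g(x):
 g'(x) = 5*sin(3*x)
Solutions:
 g(x) = C1 - 5*cos(3*x)/3


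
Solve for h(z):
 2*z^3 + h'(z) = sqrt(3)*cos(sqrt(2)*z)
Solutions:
 h(z) = C1 - z^4/2 + sqrt(6)*sin(sqrt(2)*z)/2


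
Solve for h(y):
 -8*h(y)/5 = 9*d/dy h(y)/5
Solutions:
 h(y) = C1*exp(-8*y/9)


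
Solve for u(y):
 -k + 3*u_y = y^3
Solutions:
 u(y) = C1 + k*y/3 + y^4/12


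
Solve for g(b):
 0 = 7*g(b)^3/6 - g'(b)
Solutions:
 g(b) = -sqrt(3)*sqrt(-1/(C1 + 7*b))
 g(b) = sqrt(3)*sqrt(-1/(C1 + 7*b))


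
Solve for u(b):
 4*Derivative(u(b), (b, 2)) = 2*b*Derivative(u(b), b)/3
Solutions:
 u(b) = C1 + C2*erfi(sqrt(3)*b/6)


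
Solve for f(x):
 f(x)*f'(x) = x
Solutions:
 f(x) = -sqrt(C1 + x^2)
 f(x) = sqrt(C1 + x^2)


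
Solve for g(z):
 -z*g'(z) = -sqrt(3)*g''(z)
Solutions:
 g(z) = C1 + C2*erfi(sqrt(2)*3^(3/4)*z/6)


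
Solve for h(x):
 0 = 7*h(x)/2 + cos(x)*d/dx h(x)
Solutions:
 h(x) = C1*(sin(x) - 1)^(7/4)/(sin(x) + 1)^(7/4)


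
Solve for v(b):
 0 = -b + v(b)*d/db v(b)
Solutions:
 v(b) = -sqrt(C1 + b^2)
 v(b) = sqrt(C1 + b^2)


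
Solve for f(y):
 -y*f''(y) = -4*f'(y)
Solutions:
 f(y) = C1 + C2*y^5


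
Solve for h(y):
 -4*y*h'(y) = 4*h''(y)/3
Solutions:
 h(y) = C1 + C2*erf(sqrt(6)*y/2)


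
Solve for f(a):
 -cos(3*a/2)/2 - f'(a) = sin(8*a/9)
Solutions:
 f(a) = C1 - sin(3*a/2)/3 + 9*cos(8*a/9)/8


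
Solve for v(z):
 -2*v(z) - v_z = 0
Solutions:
 v(z) = C1*exp(-2*z)


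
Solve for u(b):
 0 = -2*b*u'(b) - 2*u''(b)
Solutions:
 u(b) = C1 + C2*erf(sqrt(2)*b/2)


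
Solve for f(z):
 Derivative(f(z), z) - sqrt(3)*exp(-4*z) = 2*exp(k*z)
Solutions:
 f(z) = C1 - sqrt(3)*exp(-4*z)/4 + 2*exp(k*z)/k


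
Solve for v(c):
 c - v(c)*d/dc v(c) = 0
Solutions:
 v(c) = -sqrt(C1 + c^2)
 v(c) = sqrt(C1 + c^2)


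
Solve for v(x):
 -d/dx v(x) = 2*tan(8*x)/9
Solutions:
 v(x) = C1 + log(cos(8*x))/36


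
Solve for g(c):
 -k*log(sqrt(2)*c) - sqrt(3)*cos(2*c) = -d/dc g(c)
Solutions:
 g(c) = C1 + c*k*(log(c) - 1) + c*k*log(2)/2 + sqrt(3)*sin(2*c)/2


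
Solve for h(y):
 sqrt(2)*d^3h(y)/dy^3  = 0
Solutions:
 h(y) = C1 + C2*y + C3*y^2


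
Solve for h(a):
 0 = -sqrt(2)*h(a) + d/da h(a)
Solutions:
 h(a) = C1*exp(sqrt(2)*a)


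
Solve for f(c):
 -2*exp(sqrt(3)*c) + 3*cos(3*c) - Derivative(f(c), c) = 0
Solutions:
 f(c) = C1 - 2*sqrt(3)*exp(sqrt(3)*c)/3 + sin(3*c)


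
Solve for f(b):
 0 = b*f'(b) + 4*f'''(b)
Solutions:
 f(b) = C1 + Integral(C2*airyai(-2^(1/3)*b/2) + C3*airybi(-2^(1/3)*b/2), b)


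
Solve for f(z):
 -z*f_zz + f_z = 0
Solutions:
 f(z) = C1 + C2*z^2


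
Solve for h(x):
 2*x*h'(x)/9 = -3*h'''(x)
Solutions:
 h(x) = C1 + Integral(C2*airyai(-2^(1/3)*x/3) + C3*airybi(-2^(1/3)*x/3), x)


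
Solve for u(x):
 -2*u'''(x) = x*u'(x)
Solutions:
 u(x) = C1 + Integral(C2*airyai(-2^(2/3)*x/2) + C3*airybi(-2^(2/3)*x/2), x)


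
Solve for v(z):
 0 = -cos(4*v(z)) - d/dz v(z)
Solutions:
 v(z) = -asin((C1 + exp(8*z))/(C1 - exp(8*z)))/4 + pi/4
 v(z) = asin((C1 + exp(8*z))/(C1 - exp(8*z)))/4


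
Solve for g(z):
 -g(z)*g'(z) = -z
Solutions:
 g(z) = -sqrt(C1 + z^2)
 g(z) = sqrt(C1 + z^2)


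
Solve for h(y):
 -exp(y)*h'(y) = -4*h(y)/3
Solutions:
 h(y) = C1*exp(-4*exp(-y)/3)


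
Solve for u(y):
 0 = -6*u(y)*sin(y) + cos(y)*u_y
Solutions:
 u(y) = C1/cos(y)^6


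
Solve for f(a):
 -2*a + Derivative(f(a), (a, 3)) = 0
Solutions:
 f(a) = C1 + C2*a + C3*a^2 + a^4/12


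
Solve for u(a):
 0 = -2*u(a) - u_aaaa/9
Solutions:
 u(a) = (C1*sin(2^(3/4)*sqrt(3)*a/2) + C2*cos(2^(3/4)*sqrt(3)*a/2))*exp(-2^(3/4)*sqrt(3)*a/2) + (C3*sin(2^(3/4)*sqrt(3)*a/2) + C4*cos(2^(3/4)*sqrt(3)*a/2))*exp(2^(3/4)*sqrt(3)*a/2)
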